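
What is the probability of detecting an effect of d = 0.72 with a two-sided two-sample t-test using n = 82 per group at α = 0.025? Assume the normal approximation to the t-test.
Power ≈ 0.99

Power calculation (two-sample t-test, normal approximation):
z_β = d · √(n/2) - z_{α/2}
z_β = 0.72 · √(82/2) - 2.241
z_β = 0.72 · 6.403 - 2.241
z_β = 2.369

Power = Φ(z_β) = Φ(2.369) ≈ 0.991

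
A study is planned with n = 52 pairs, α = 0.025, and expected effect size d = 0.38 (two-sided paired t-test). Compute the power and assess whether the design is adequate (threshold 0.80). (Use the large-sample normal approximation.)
Power ≈ 0.69; the study is underpowered (power < 0.80)

Power calculation (paired t-test, normal approximation):
z_β = d · √n - z_{α/2}
z_β = 0.38 · √52 - 2.241
z_β = 0.38 · 7.211 - 2.241
z_β = 0.499

Power = Φ(z_β) = Φ(0.499) ≈ 0.691

Effect size d = 0.38 is small by Cohen's convention (0.2/0.5/0.8).

Threshold: power ≥ 0.80 is conventionally adequate.
Power ≈ 0.69 → the study is underpowered (power < 0.80).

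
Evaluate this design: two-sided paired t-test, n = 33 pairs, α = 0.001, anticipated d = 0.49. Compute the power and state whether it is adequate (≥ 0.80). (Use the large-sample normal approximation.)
Power ≈ 0.32; the study is underpowered (power < 0.80)

Power calculation (paired t-test, normal approximation):
z_β = d · √n - z_{α/2}
z_β = 0.49 · √33 - 3.291
z_β = 0.49 · 5.745 - 3.291
z_β = -0.476

Power = Φ(z_β) = Φ(-0.476) ≈ 0.317

Effect size d = 0.49 is small by Cohen's convention (0.2/0.5/0.8).

Threshold: power ≥ 0.80 is conventionally adequate.
Power ≈ 0.32 → the study is underpowered (power < 0.80).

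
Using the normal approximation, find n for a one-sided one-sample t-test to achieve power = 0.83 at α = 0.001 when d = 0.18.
n = 505

Sample size formula (one-sample t-test, normal approximation):
n = ((z_α + z_β) / d)²

z_α = 3.090 (for α = 0.001, one-sided)
z_β = 0.954 (for power = 0.83)
d = 0.18

n = ((3.090 + 0.954) / 0.18)²
n = (22.467)²
n ≈ 504.77
Round up to the next whole number: n = 505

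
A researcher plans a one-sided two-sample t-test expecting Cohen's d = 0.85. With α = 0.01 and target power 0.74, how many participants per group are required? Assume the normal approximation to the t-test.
n = 25 per group

Sample size formula (two-sample t-test, normal approximation):
n = 2 · ((z_α + z_β) / d)²

z_α = 2.326 (for α = 0.01, one-sided)
z_β = 0.643 (for power = 0.74)
d = 0.85

n = 2 · ((2.326 + 0.643) / 0.85)²
n = 2 · (3.493)²
n ≈ 24.40
Round up to the next whole number: n = 25 per group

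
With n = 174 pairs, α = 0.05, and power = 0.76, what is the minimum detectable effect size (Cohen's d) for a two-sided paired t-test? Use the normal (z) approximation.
d ≈ 0.20

Minimum detectable effect (paired t-test, normal approximation):
d = (z_{α/2} + z_β) / √n
d = (1.960 + 0.706) / √174
d = 2.666 / 13.191
d ≈ 0.20

By Cohen's convention (0.2 small / 0.5 medium / 0.8 large): small effect.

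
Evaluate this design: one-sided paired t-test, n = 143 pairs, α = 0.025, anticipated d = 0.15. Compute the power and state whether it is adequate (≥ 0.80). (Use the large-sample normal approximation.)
Power ≈ 0.43; the study is underpowered (power < 0.80)

Power calculation (paired t-test, normal approximation):
z_β = d · √n - z_α
z_β = 0.15 · √143 - 1.960
z_β = 0.15 · 11.958 - 1.960
z_β = -0.166

Power = Φ(z_β) = Φ(-0.166) ≈ 0.434

Effect size d = 0.15 is very small by Cohen's convention (0.2/0.5/0.8).

Threshold: power ≥ 0.80 is conventionally adequate.
Power ≈ 0.43 → the study is underpowered (power < 0.80).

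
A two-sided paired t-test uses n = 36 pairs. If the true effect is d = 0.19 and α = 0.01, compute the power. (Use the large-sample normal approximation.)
Power ≈ 0.08

Power calculation (paired t-test, normal approximation):
z_β = d · √n - z_{α/2}
z_β = 0.19 · √36 - 2.576
z_β = 0.19 · 6.000 - 2.576
z_β = -1.436

Power = Φ(z_β) = Φ(-1.436) ≈ 0.076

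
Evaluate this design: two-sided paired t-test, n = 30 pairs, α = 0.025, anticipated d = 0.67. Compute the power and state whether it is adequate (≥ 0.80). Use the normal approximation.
Power ≈ 0.92; the study is adequately powered (power ≥ 0.80)

Power calculation (paired t-test, normal approximation):
z_β = d · √n - z_{α/2}
z_β = 0.67 · √30 - 2.241
z_β = 0.67 · 5.477 - 2.241
z_β = 1.428

Power = Φ(z_β) = Φ(1.428) ≈ 0.923

Effect size d = 0.67 is medium by Cohen's convention (0.2/0.5/0.8).

Threshold: power ≥ 0.80 is conventionally adequate.
Power ≈ 0.92 → the study is adequately powered (power ≥ 0.80).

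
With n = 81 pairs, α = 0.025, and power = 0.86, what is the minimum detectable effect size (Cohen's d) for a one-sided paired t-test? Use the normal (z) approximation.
d ≈ 0.34

Minimum detectable effect (paired t-test, normal approximation):
d = (z_α + z_β) / √n
d = (1.960 + 1.080) / √81
d = 3.040 / 9.000
d ≈ 0.34

By Cohen's convention (0.2 small / 0.5 medium / 0.8 large): small effect.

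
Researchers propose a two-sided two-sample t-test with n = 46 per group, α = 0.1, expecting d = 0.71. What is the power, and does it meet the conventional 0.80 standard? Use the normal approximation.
Power ≈ 0.96; the study is adequately powered (power ≥ 0.80)

Power calculation (two-sample t-test, normal approximation):
z_β = d · √(n/2) - z_{α/2}
z_β = 0.71 · √(46/2) - 1.645
z_β = 0.71 · 4.796 - 1.645
z_β = 1.760

Power = Φ(z_β) = Φ(1.760) ≈ 0.961

Effect size d = 0.71 is medium by Cohen's convention (0.2/0.5/0.8).

Threshold: power ≥ 0.80 is conventionally adequate.
Power ≈ 0.96 → the study is adequately powered (power ≥ 0.80).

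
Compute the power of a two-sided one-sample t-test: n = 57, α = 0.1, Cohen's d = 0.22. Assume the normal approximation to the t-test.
Power ≈ 0.51

Power calculation (one-sample t-test, normal approximation):
z_β = d · √n - z_{α/2}
z_β = 0.22 · √57 - 1.645
z_β = 0.22 · 7.550 - 1.645
z_β = 0.016

Power = Φ(z_β) = Φ(0.016) ≈ 0.506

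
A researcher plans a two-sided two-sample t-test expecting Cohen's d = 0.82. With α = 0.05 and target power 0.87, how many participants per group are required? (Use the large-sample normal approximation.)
n = 29 per group

Sample size formula (two-sample t-test, normal approximation):
n = 2 · ((z_{α/2} + z_β) / d)²

z_{α/2} = 1.960 (for α = 0.05, two-sided)
z_β = 1.126 (for power = 0.87)
d = 0.82

n = 2 · ((1.960 + 1.126) / 0.82)²
n = 2 · (3.763)²
n ≈ 28.32
Round up to the next whole number: n = 29 per group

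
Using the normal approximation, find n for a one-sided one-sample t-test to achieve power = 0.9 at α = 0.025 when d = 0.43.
n = 57

Sample size formula (one-sample t-test, normal approximation):
n = ((z_α + z_β) / d)²

z_α = 1.960 (for α = 0.025, one-sided)
z_β = 1.282 (for power = 0.9)
d = 0.43

n = ((1.960 + 1.282) / 0.43)²
n = (7.540)²
n ≈ 56.85
Round up to the next whole number: n = 57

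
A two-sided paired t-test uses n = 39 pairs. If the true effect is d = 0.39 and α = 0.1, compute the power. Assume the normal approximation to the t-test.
Power ≈ 0.79

Power calculation (paired t-test, normal approximation):
z_β = d · √n - z_{α/2}
z_β = 0.39 · √39 - 1.645
z_β = 0.39 · 6.245 - 1.645
z_β = 0.791

Power = Φ(z_β) = Φ(0.791) ≈ 0.785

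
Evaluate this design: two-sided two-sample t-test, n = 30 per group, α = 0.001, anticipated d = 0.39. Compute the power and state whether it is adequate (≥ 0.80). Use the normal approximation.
Power ≈ 0.04; the study is underpowered (power < 0.80)

Power calculation (two-sample t-test, normal approximation):
z_β = d · √(n/2) - z_{α/2}
z_β = 0.39 · √(30/2) - 3.291
z_β = 0.39 · 3.873 - 3.291
z_β = -1.780

Power = Φ(z_β) = Φ(-1.780) ≈ 0.038

Effect size d = 0.39 is small by Cohen's convention (0.2/0.5/0.8).

Threshold: power ≥ 0.80 is conventionally adequate.
Power ≈ 0.04 → the study is underpowered (power < 0.80).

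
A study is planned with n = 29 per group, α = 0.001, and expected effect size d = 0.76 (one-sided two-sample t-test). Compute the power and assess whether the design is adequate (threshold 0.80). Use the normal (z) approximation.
Power ≈ 0.42; the study is underpowered (power < 0.80)

Power calculation (two-sample t-test, normal approximation):
z_β = d · √(n/2) - z_α
z_β = 0.76 · √(29/2) - 3.090
z_β = 0.76 · 3.808 - 3.090
z_β = -0.196

Power = Φ(z_β) = Φ(-0.196) ≈ 0.422

Effect size d = 0.76 is medium by Cohen's convention (0.2/0.5/0.8).

Threshold: power ≥ 0.80 is conventionally adequate.
Power ≈ 0.42 → the study is underpowered (power < 0.80).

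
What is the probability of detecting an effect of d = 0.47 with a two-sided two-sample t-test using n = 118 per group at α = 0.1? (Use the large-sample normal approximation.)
Power ≈ 0.98

Power calculation (two-sample t-test, normal approximation):
z_β = d · √(n/2) - z_{α/2}
z_β = 0.47 · √(118/2) - 1.645
z_β = 0.47 · 7.681 - 1.645
z_β = 1.965

Power = Φ(z_β) = Φ(1.965) ≈ 0.975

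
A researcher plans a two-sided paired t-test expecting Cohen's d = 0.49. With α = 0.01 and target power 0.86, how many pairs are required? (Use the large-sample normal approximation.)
n = 56 pairs

Sample size formula (paired t-test, normal approximation):
n = ((z_{α/2} + z_β) / d)²

z_{α/2} = 2.576 (for α = 0.01, two-sided)
z_β = 1.080 (for power = 0.86)
d = 0.49

n = ((2.576 + 1.080) / 0.49)²
n = (7.461)²
n ≈ 55.67
Round up to the next whole number: n = 56 pairs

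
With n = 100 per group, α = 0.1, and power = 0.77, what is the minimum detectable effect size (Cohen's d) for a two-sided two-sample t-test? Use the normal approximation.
d ≈ 0.34

Minimum detectable effect (two-sample t-test, normal approximation):
d = (z_{α/2} + z_β) / √(n/2)
d = (1.645 + 0.739) / √(100/2)
d = 2.384 / 7.071
d ≈ 0.34

By Cohen's convention (0.2 small / 0.5 medium / 0.8 large): small effect.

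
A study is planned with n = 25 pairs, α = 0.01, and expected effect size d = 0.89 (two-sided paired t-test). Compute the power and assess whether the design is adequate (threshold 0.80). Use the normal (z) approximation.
Power ≈ 0.97; the study is adequately powered (power ≥ 0.80)

Power calculation (paired t-test, normal approximation):
z_β = d · √n - z_{α/2}
z_β = 0.89 · √25 - 2.576
z_β = 0.89 · 5.000 - 2.576
z_β = 1.874

Power = Φ(z_β) = Φ(1.874) ≈ 0.970

Effect size d = 0.89 is large by Cohen's convention (0.2/0.5/0.8).

Threshold: power ≥ 0.80 is conventionally adequate.
Power ≈ 0.97 → the study is adequately powered (power ≥ 0.80).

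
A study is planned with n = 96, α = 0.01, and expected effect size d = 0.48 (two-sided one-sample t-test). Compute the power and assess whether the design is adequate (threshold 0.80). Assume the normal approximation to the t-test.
Power ≈ 0.98; the study is adequately powered (power ≥ 0.80)

Power calculation (one-sample t-test, normal approximation):
z_β = d · √n - z_{α/2}
z_β = 0.48 · √96 - 2.576
z_β = 0.48 · 9.798 - 2.576
z_β = 2.127

Power = Φ(z_β) = Φ(2.127) ≈ 0.983

Effect size d = 0.48 is small by Cohen's convention (0.2/0.5/0.8).

Threshold: power ≥ 0.80 is conventionally adequate.
Power ≈ 0.98 → the study is adequately powered (power ≥ 0.80).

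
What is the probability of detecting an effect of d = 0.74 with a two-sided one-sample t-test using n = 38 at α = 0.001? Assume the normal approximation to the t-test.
Power ≈ 0.90

Power calculation (one-sample t-test, normal approximation):
z_β = d · √n - z_{α/2}
z_β = 0.74 · √38 - 3.291
z_β = 0.74 · 6.164 - 3.291
z_β = 1.271

Power = Φ(z_β) = Φ(1.271) ≈ 0.898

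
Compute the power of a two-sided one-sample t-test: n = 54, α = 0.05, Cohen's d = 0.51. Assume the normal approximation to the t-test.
Power ≈ 0.96

Power calculation (one-sample t-test, normal approximation):
z_β = d · √n - z_{α/2}
z_β = 0.51 · √54 - 1.960
z_β = 0.51 · 7.348 - 1.960
z_β = 1.788

Power = Φ(z_β) = Φ(1.788) ≈ 0.963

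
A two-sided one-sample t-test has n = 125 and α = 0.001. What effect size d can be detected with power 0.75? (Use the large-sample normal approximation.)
d ≈ 0.35

Minimum detectable effect (one-sample t-test, normal approximation):
d = (z_{α/2} + z_β) / √n
d = (3.291 + 0.674) / √125
d = 3.965 / 11.180
d ≈ 0.35

By Cohen's convention (0.2 small / 0.5 medium / 0.8 large): small effect.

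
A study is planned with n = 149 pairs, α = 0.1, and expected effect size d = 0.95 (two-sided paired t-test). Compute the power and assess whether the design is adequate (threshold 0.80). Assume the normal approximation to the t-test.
Power ≈ 1.00; the study is adequately powered (power ≥ 0.80)

Power calculation (paired t-test, normal approximation):
z_β = d · √n - z_{α/2}
z_β = 0.95 · √149 - 1.645
z_β = 0.95 · 12.207 - 1.645
z_β = 9.951

Power = Φ(z_β) = Φ(9.951) ≈ 1.000

Effect size d = 0.95 is large by Cohen's convention (0.2/0.5/0.8).

Threshold: power ≥ 0.80 is conventionally adequate.
Power ≈ 1.00 → the study is adequately powered (power ≥ 0.80).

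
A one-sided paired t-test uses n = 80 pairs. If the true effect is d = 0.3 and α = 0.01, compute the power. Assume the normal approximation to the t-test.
Power ≈ 0.64

Power calculation (paired t-test, normal approximation):
z_β = d · √n - z_α
z_β = 0.3 · √80 - 2.326
z_β = 0.3 · 8.944 - 2.326
z_β = 0.357

Power = Φ(z_β) = Φ(0.357) ≈ 0.639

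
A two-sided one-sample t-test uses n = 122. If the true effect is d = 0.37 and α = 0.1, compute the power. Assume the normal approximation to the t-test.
Power ≈ 0.99

Power calculation (one-sample t-test, normal approximation):
z_β = d · √n - z_{α/2}
z_β = 0.37 · √122 - 1.645
z_β = 0.37 · 11.045 - 1.645
z_β = 2.442

Power = Φ(z_β) = Φ(2.442) ≈ 0.993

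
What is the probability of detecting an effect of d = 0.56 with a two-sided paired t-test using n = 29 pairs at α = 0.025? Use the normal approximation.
Power ≈ 0.78

Power calculation (paired t-test, normal approximation):
z_β = d · √n - z_{α/2}
z_β = 0.56 · √29 - 2.241
z_β = 0.56 · 5.385 - 2.241
z_β = 0.774

Power = Φ(z_β) = Φ(0.774) ≈ 0.781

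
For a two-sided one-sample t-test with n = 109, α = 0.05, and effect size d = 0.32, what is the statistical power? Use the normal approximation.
Power ≈ 0.92

Power calculation (one-sample t-test, normal approximation):
z_β = d · √n - z_{α/2}
z_β = 0.32 · √109 - 1.960
z_β = 0.32 · 10.440 - 1.960
z_β = 1.381

Power = Φ(z_β) = Φ(1.381) ≈ 0.916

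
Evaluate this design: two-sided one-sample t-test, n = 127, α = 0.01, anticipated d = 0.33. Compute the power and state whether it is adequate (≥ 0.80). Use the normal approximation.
Power ≈ 0.87; the study is adequately powered (power ≥ 0.80)

Power calculation (one-sample t-test, normal approximation):
z_β = d · √n - z_{α/2}
z_β = 0.33 · √127 - 2.576
z_β = 0.33 · 11.269 - 2.576
z_β = 1.143

Power = Φ(z_β) = Φ(1.143) ≈ 0.873

Effect size d = 0.33 is small by Cohen's convention (0.2/0.5/0.8).

Threshold: power ≥ 0.80 is conventionally adequate.
Power ≈ 0.87 → the study is adequately powered (power ≥ 0.80).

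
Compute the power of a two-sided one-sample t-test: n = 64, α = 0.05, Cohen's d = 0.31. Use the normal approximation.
Power ≈ 0.70

Power calculation (one-sample t-test, normal approximation):
z_β = d · √n - z_{α/2}
z_β = 0.31 · √64 - 1.960
z_β = 0.31 · 8.000 - 1.960
z_β = 0.520

Power = Φ(z_β) = Φ(0.520) ≈ 0.698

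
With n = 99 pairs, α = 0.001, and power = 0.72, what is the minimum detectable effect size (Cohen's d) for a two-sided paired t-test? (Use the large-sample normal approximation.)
d ≈ 0.39

Minimum detectable effect (paired t-test, normal approximation):
d = (z_{α/2} + z_β) / √n
d = (3.291 + 0.583) / √99
d = 3.873 / 9.950
d ≈ 0.39

By Cohen's convention (0.2 small / 0.5 medium / 0.8 large): small effect.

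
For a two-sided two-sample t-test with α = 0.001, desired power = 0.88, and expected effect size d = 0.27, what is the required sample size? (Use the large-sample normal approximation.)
n = 548 per group

Sample size formula (two-sample t-test, normal approximation):
n = 2 · ((z_{α/2} + z_β) / d)²

z_{α/2} = 3.291 (for α = 0.001, two-sided)
z_β = 1.175 (for power = 0.88)
d = 0.27

n = 2 · ((3.291 + 1.175) / 0.27)²
n = 2 · (16.541)²
n ≈ 547.21
Round up to the next whole number: n = 548 per group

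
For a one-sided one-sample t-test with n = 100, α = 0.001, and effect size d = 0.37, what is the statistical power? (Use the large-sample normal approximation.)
Power ≈ 0.73

Power calculation (one-sample t-test, normal approximation):
z_β = d · √n - z_α
z_β = 0.37 · √100 - 3.090
z_β = 0.37 · 10.000 - 3.090
z_β = 0.610

Power = Φ(z_β) = Φ(0.610) ≈ 0.729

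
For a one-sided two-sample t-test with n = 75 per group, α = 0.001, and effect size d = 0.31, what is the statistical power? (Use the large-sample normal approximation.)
Power ≈ 0.12

Power calculation (two-sample t-test, normal approximation):
z_β = d · √(n/2) - z_α
z_β = 0.31 · √(75/2) - 3.090
z_β = 0.31 · 6.124 - 3.090
z_β = -1.192

Power = Φ(z_β) = Φ(-1.192) ≈ 0.117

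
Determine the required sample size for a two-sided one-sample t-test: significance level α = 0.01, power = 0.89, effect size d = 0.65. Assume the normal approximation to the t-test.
n = 35

Sample size formula (one-sample t-test, normal approximation):
n = ((z_{α/2} + z_β) / d)²

z_{α/2} = 2.576 (for α = 0.01, two-sided)
z_β = 1.227 (for power = 0.89)
d = 0.65

n = ((2.576 + 1.227) / 0.65)²
n = (5.851)²
n ≈ 34.23
Round up to the next whole number: n = 35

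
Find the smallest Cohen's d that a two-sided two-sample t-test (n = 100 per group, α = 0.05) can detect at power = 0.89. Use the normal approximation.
d ≈ 0.45

Minimum detectable effect (two-sample t-test, normal approximation):
d = (z_{α/2} + z_β) / √(n/2)
d = (1.960 + 1.227) / √(100/2)
d = 3.186 / 7.071
d ≈ 0.45

By Cohen's convention (0.2 small / 0.5 medium / 0.8 large): small effect.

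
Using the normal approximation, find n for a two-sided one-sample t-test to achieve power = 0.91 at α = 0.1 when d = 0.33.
n = 82

Sample size formula (one-sample t-test, normal approximation):
n = ((z_{α/2} + z_β) / d)²

z_{α/2} = 1.645 (for α = 0.1, two-sided)
z_β = 1.341 (for power = 0.91)
d = 0.33

n = ((1.645 + 1.341) / 0.33)²
n = (9.048)²
n ≈ 81.87
Round up to the next whole number: n = 82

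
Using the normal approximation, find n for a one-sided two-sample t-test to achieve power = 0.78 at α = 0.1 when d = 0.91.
n = 11 per group

Sample size formula (two-sample t-test, normal approximation):
n = 2 · ((z_α + z_β) / d)²

z_α = 1.282 (for α = 0.1, one-sided)
z_β = 0.772 (for power = 0.78)
d = 0.91

n = 2 · ((1.282 + 0.772) / 0.91)²
n = 2 · (2.257)²
n ≈ 10.19
Round up to the next whole number: n = 11 per group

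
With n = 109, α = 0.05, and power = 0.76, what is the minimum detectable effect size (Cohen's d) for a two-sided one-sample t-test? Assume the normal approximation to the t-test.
d ≈ 0.26

Minimum detectable effect (one-sample t-test, normal approximation):
d = (z_{α/2} + z_β) / √n
d = (1.960 + 0.706) / √109
d = 2.666 / 10.440
d ≈ 0.26

By Cohen's convention (0.2 small / 0.5 medium / 0.8 large): small effect.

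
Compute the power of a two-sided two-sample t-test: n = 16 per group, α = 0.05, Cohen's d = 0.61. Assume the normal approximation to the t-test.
Power ≈ 0.41

Power calculation (two-sample t-test, normal approximation):
z_β = d · √(n/2) - z_{α/2}
z_β = 0.61 · √(16/2) - 1.960
z_β = 0.61 · 2.828 - 1.960
z_β = -0.235

Power = Φ(z_β) = Φ(-0.235) ≈ 0.407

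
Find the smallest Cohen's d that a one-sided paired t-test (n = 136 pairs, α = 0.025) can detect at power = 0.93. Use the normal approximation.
d ≈ 0.29

Minimum detectable effect (paired t-test, normal approximation):
d = (z_α + z_β) / √n
d = (1.960 + 1.476) / √136
d = 3.436 / 11.662
d ≈ 0.29

By Cohen's convention (0.2 small / 0.5 medium / 0.8 large): small effect.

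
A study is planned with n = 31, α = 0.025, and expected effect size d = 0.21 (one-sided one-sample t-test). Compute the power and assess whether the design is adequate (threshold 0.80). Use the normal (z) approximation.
Power ≈ 0.21; the study is underpowered (power < 0.80)

Power calculation (one-sample t-test, normal approximation):
z_β = d · √n - z_α
z_β = 0.21 · √31 - 1.960
z_β = 0.21 · 5.568 - 1.960
z_β = -0.791

Power = Φ(z_β) = Φ(-0.791) ≈ 0.215

Effect size d = 0.21 is small by Cohen's convention (0.2/0.5/0.8).

Threshold: power ≥ 0.80 is conventionally adequate.
Power ≈ 0.21 → the study is underpowered (power < 0.80).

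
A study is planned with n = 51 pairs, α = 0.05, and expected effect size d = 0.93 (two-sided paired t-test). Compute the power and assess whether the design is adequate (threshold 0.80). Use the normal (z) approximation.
Power ≈ 1.00; the study is adequately powered (power ≥ 0.80)

Power calculation (paired t-test, normal approximation):
z_β = d · √n - z_{α/2}
z_β = 0.93 · √51 - 1.960
z_β = 0.93 · 7.141 - 1.960
z_β = 4.682

Power = Φ(z_β) = Φ(4.682) ≈ 1.000

Effect size d = 0.93 is large by Cohen's convention (0.2/0.5/0.8).

Threshold: power ≥ 0.80 is conventionally adequate.
Power ≈ 1.00 → the study is adequately powered (power ≥ 0.80).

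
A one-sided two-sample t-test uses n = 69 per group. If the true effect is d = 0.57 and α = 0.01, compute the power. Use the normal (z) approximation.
Power ≈ 0.85

Power calculation (two-sample t-test, normal approximation):
z_β = d · √(n/2) - z_α
z_β = 0.57 · √(69/2) - 2.326
z_β = 0.57 · 5.874 - 2.326
z_β = 1.022

Power = Φ(z_β) = Φ(1.022) ≈ 0.847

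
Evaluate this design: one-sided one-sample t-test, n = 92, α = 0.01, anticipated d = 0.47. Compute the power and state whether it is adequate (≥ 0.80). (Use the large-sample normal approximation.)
Power ≈ 0.99; the study is adequately powered (power ≥ 0.80)

Power calculation (one-sample t-test, normal approximation):
z_β = d · √n - z_α
z_β = 0.47 · √92 - 2.326
z_β = 0.47 · 9.592 - 2.326
z_β = 2.182

Power = Φ(z_β) = Φ(2.182) ≈ 0.985

Effect size d = 0.47 is small by Cohen's convention (0.2/0.5/0.8).

Threshold: power ≥ 0.80 is conventionally adequate.
Power ≈ 0.99 → the study is adequately powered (power ≥ 0.80).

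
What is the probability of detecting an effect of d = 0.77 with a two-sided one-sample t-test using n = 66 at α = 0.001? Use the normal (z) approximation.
Power ≈ 1.00

Power calculation (one-sample t-test, normal approximation):
z_β = d · √n - z_{α/2}
z_β = 0.77 · √66 - 3.291
z_β = 0.77 · 8.124 - 3.291
z_β = 2.965

Power = Φ(z_β) = Φ(2.965) ≈ 0.998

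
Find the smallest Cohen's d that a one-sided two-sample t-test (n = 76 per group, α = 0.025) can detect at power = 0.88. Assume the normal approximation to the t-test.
d ≈ 0.51

Minimum detectable effect (two-sample t-test, normal approximation):
d = (z_α + z_β) / √(n/2)
d = (1.960 + 1.175) / √(76/2)
d = 3.135 / 6.164
d ≈ 0.51

By Cohen's convention (0.2 small / 0.5 medium / 0.8 large): medium effect.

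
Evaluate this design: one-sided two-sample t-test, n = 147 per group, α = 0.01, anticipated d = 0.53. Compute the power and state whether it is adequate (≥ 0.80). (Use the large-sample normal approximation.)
Power ≈ 0.99; the study is adequately powered (power ≥ 0.80)

Power calculation (two-sample t-test, normal approximation):
z_β = d · √(n/2) - z_α
z_β = 0.53 · √(147/2) - 2.326
z_β = 0.53 · 8.573 - 2.326
z_β = 2.217

Power = Φ(z_β) = Φ(2.217) ≈ 0.987

Effect size d = 0.53 is medium by Cohen's convention (0.2/0.5/0.8).

Threshold: power ≥ 0.80 is conventionally adequate.
Power ≈ 0.99 → the study is adequately powered (power ≥ 0.80).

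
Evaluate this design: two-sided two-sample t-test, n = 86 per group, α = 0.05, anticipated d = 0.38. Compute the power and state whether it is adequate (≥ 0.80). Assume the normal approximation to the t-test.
Power ≈ 0.70; the study is underpowered (power < 0.80)

Power calculation (two-sample t-test, normal approximation):
z_β = d · √(n/2) - z_{α/2}
z_β = 0.38 · √(86/2) - 1.960
z_β = 0.38 · 6.557 - 1.960
z_β = 0.532

Power = Φ(z_β) = Φ(0.532) ≈ 0.703

Effect size d = 0.38 is small by Cohen's convention (0.2/0.5/0.8).

Threshold: power ≥ 0.80 is conventionally adequate.
Power ≈ 0.70 → the study is underpowered (power < 0.80).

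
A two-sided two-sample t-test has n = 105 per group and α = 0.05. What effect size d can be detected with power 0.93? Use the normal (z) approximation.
d ≈ 0.47

Minimum detectable effect (two-sample t-test, normal approximation):
d = (z_{α/2} + z_β) / √(n/2)
d = (1.960 + 1.476) / √(105/2)
d = 3.436 / 7.246
d ≈ 0.47

By Cohen's convention (0.2 small / 0.5 medium / 0.8 large): small effect.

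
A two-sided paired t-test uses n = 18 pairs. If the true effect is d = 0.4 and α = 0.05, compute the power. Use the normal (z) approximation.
Power ≈ 0.40

Power calculation (paired t-test, normal approximation):
z_β = d · √n - z_{α/2}
z_β = 0.4 · √18 - 1.960
z_β = 0.4 · 4.243 - 1.960
z_β = -0.263

Power = Φ(z_β) = Φ(-0.263) ≈ 0.396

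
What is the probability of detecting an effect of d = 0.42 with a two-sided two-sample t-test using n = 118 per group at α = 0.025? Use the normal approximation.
Power ≈ 0.84

Power calculation (two-sample t-test, normal approximation):
z_β = d · √(n/2) - z_{α/2}
z_β = 0.42 · √(118/2) - 2.241
z_β = 0.42 · 7.681 - 2.241
z_β = 0.985

Power = Φ(z_β) = Φ(0.985) ≈ 0.838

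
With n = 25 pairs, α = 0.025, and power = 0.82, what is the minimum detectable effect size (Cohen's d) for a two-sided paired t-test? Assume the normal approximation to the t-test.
d ≈ 0.63

Minimum detectable effect (paired t-test, normal approximation):
d = (z_{α/2} + z_β) / √n
d = (2.241 + 0.915) / √25
d = 3.157 / 5.000
d ≈ 0.63

By Cohen's convention (0.2 small / 0.5 medium / 0.8 large): medium effect.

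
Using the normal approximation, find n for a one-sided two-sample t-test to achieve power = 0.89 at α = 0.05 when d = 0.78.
n = 28 per group

Sample size formula (two-sample t-test, normal approximation):
n = 2 · ((z_α + z_β) / d)²

z_α = 1.645 (for α = 0.05, one-sided)
z_β = 1.227 (for power = 0.89)
d = 0.78

n = 2 · ((1.645 + 1.227) / 0.78)²
n = 2 · (3.682)²
n ≈ 27.11
Round up to the next whole number: n = 28 per group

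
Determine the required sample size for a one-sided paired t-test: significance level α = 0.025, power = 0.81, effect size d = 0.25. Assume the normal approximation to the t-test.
n = 129 pairs

Sample size formula (paired t-test, normal approximation):
n = ((z_α + z_β) / d)²

z_α = 1.960 (for α = 0.025, one-sided)
z_β = 0.878 (for power = 0.81)
d = 0.25

n = ((1.960 + 0.878) / 0.25)²
n = (11.352)²
n ≈ 128.87
Round up to the next whole number: n = 129 pairs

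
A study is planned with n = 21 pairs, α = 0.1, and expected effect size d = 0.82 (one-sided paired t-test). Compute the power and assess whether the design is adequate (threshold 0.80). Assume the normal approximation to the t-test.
Power ≈ 0.99; the study is adequately powered (power ≥ 0.80)

Power calculation (paired t-test, normal approximation):
z_β = d · √n - z_α
z_β = 0.82 · √21 - 1.282
z_β = 0.82 · 4.583 - 1.282
z_β = 2.476

Power = Φ(z_β) = Φ(2.476) ≈ 0.993

Effect size d = 0.82 is large by Cohen's convention (0.2/0.5/0.8).

Threshold: power ≥ 0.80 is conventionally adequate.
Power ≈ 0.99 → the study is adequately powered (power ≥ 0.80).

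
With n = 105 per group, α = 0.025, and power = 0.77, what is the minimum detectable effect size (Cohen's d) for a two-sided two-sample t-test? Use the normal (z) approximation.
d ≈ 0.41

Minimum detectable effect (two-sample t-test, normal approximation):
d = (z_{α/2} + z_β) / √(n/2)
d = (2.241 + 0.739) / √(105/2)
d = 2.980 / 7.246
d ≈ 0.41

By Cohen's convention (0.2 small / 0.5 medium / 0.8 large): small effect.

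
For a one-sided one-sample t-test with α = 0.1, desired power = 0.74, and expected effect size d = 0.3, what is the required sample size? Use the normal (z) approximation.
n = 42

Sample size formula (one-sample t-test, normal approximation):
n = ((z_α + z_β) / d)²

z_α = 1.282 (for α = 0.1, one-sided)
z_β = 0.643 (for power = 0.74)
d = 0.3

n = ((1.282 + 0.643) / 0.3)²
n = (6.417)²
n ≈ 41.18
Round up to the next whole number: n = 42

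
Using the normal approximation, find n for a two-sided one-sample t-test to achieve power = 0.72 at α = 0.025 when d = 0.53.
n = 29

Sample size formula (one-sample t-test, normal approximation):
n = ((z_{α/2} + z_β) / d)²

z_{α/2} = 2.241 (for α = 0.025, two-sided)
z_β = 0.583 (for power = 0.72)
d = 0.53

n = ((2.241 + 0.583) / 0.53)²
n = (5.328)²
n ≈ 28.39
Round up to the next whole number: n = 29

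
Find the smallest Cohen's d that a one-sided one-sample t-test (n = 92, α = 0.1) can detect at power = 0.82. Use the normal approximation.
d ≈ 0.23

Minimum detectable effect (one-sample t-test, normal approximation):
d = (z_α + z_β) / √n
d = (1.282 + 0.915) / √92
d = 2.197 / 9.592
d ≈ 0.23

By Cohen's convention (0.2 small / 0.5 medium / 0.8 large): small effect.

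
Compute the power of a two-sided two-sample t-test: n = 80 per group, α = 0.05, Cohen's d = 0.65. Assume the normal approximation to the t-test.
Power ≈ 0.98

Power calculation (two-sample t-test, normal approximation):
z_β = d · √(n/2) - z_{α/2}
z_β = 0.65 · √(80/2) - 1.960
z_β = 0.65 · 6.325 - 1.960
z_β = 2.151

Power = Φ(z_β) = Φ(2.151) ≈ 0.984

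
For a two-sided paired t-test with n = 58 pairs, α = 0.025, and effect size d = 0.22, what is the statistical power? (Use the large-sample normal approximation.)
Power ≈ 0.29

Power calculation (paired t-test, normal approximation):
z_β = d · √n - z_{α/2}
z_β = 0.22 · √58 - 2.241
z_β = 0.22 · 7.616 - 2.241
z_β = -0.566

Power = Φ(z_β) = Φ(-0.566) ≈ 0.286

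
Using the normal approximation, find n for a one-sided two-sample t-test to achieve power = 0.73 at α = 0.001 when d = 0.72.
n = 53 per group

Sample size formula (two-sample t-test, normal approximation):
n = 2 · ((z_α + z_β) / d)²

z_α = 3.090 (for α = 0.001, one-sided)
z_β = 0.613 (for power = 0.73)
d = 0.72

n = 2 · ((3.090 + 0.613) / 0.72)²
n = 2 · (5.143)²
n ≈ 52.90
Round up to the next whole number: n = 53 per group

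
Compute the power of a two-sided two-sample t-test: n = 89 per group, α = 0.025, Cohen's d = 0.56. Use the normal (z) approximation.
Power ≈ 0.93

Power calculation (two-sample t-test, normal approximation):
z_β = d · √(n/2) - z_{α/2}
z_β = 0.56 · √(89/2) - 2.241
z_β = 0.56 · 6.671 - 2.241
z_β = 1.494

Power = Φ(z_β) = Φ(1.494) ≈ 0.932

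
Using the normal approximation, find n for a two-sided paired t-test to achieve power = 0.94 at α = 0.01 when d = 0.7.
n = 35 pairs

Sample size formula (paired t-test, normal approximation):
n = ((z_{α/2} + z_β) / d)²

z_{α/2} = 2.576 (for α = 0.01, two-sided)
z_β = 1.555 (for power = 0.94)
d = 0.7

n = ((2.576 + 1.555) / 0.7)²
n = (5.901)²
n ≈ 34.82
Round up to the next whole number: n = 35 pairs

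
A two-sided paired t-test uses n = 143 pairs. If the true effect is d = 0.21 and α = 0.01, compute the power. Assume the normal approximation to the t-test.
Power ≈ 0.47

Power calculation (paired t-test, normal approximation):
z_β = d · √n - z_{α/2}
z_β = 0.21 · √143 - 2.576
z_β = 0.21 · 11.958 - 2.576
z_β = -0.065

Power = Φ(z_β) = Φ(-0.065) ≈ 0.474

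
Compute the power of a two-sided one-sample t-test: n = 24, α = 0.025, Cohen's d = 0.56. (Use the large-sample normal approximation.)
Power ≈ 0.69

Power calculation (one-sample t-test, normal approximation):
z_β = d · √n - z_{α/2}
z_β = 0.56 · √24 - 2.241
z_β = 0.56 · 4.899 - 2.241
z_β = 0.502

Power = Φ(z_β) = Φ(0.502) ≈ 0.692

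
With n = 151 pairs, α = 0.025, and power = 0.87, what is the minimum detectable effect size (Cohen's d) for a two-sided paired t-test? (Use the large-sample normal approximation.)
d ≈ 0.27

Minimum detectable effect (paired t-test, normal approximation):
d = (z_{α/2} + z_β) / √n
d = (2.241 + 1.126) / √151
d = 3.368 / 12.288
d ≈ 0.27

By Cohen's convention (0.2 small / 0.5 medium / 0.8 large): small effect.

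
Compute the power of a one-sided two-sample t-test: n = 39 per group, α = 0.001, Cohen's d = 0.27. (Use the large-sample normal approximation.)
Power ≈ 0.03

Power calculation (two-sample t-test, normal approximation):
z_β = d · √(n/2) - z_α
z_β = 0.27 · √(39/2) - 3.090
z_β = 0.27 · 4.416 - 3.090
z_β = -1.898

Power = Φ(z_β) = Φ(-1.898) ≈ 0.029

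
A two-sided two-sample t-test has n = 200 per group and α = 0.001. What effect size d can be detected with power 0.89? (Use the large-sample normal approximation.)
d ≈ 0.45

Minimum detectable effect (two-sample t-test, normal approximation):
d = (z_{α/2} + z_β) / √(n/2)
d = (3.291 + 1.227) / √(200/2)
d = 4.517 / 10.000
d ≈ 0.45

By Cohen's convention (0.2 small / 0.5 medium / 0.8 large): small effect.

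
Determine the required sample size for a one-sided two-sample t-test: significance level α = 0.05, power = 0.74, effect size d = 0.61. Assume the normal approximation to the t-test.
n = 29 per group

Sample size formula (two-sample t-test, normal approximation):
n = 2 · ((z_α + z_β) / d)²

z_α = 1.645 (for α = 0.05, one-sided)
z_β = 0.643 (for power = 0.74)
d = 0.61

n = 2 · ((1.645 + 0.643) / 0.61)²
n = 2 · (3.751)²
n ≈ 28.14
Round up to the next whole number: n = 29 per group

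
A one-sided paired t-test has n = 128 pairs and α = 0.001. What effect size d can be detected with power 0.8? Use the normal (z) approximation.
d ≈ 0.35

Minimum detectable effect (paired t-test, normal approximation):
d = (z_α + z_β) / √n
d = (3.090 + 0.842) / √128
d = 3.932 / 11.314
d ≈ 0.35

By Cohen's convention (0.2 small / 0.5 medium / 0.8 large): small effect.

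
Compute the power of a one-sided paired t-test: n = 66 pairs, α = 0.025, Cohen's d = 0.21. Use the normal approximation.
Power ≈ 0.40

Power calculation (paired t-test, normal approximation):
z_β = d · √n - z_α
z_β = 0.21 · √66 - 1.960
z_β = 0.21 · 8.124 - 1.960
z_β = -0.254

Power = Φ(z_β) = Φ(-0.254) ≈ 0.400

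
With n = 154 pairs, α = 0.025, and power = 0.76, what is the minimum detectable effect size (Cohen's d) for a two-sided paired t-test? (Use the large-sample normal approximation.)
d ≈ 0.24

Minimum detectable effect (paired t-test, normal approximation):
d = (z_{α/2} + z_β) / √n
d = (2.241 + 0.706) / √154
d = 2.948 / 12.410
d ≈ 0.24

By Cohen's convention (0.2 small / 0.5 medium / 0.8 large): small effect.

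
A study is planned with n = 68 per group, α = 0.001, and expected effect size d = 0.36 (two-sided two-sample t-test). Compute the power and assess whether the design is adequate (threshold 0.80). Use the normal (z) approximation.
Power ≈ 0.12; the study is underpowered (power < 0.80)

Power calculation (two-sample t-test, normal approximation):
z_β = d · √(n/2) - z_{α/2}
z_β = 0.36 · √(68/2) - 3.291
z_β = 0.36 · 5.831 - 3.291
z_β = -1.191

Power = Φ(z_β) = Φ(-1.191) ≈ 0.117

Effect size d = 0.36 is small by Cohen's convention (0.2/0.5/0.8).

Threshold: power ≥ 0.80 is conventionally adequate.
Power ≈ 0.12 → the study is underpowered (power < 0.80).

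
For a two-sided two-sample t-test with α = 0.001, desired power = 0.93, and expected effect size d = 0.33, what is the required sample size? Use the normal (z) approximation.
n = 418 per group

Sample size formula (two-sample t-test, normal approximation):
n = 2 · ((z_{α/2} + z_β) / d)²

z_{α/2} = 3.291 (for α = 0.001, two-sided)
z_β = 1.476 (for power = 0.93)
d = 0.33

n = 2 · ((3.291 + 1.476) / 0.33)²
n = 2 · (14.445)²
n ≈ 417.32
Round up to the next whole number: n = 418 per group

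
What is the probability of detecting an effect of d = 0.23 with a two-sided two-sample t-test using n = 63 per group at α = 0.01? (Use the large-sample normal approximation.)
Power ≈ 0.10

Power calculation (two-sample t-test, normal approximation):
z_β = d · √(n/2) - z_{α/2}
z_β = 0.23 · √(63/2) - 2.576
z_β = 0.23 · 5.612 - 2.576
z_β = -1.285

Power = Φ(z_β) = Φ(-1.285) ≈ 0.099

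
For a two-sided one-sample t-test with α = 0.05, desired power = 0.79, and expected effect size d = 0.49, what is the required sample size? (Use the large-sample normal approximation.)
n = 32

Sample size formula (one-sample t-test, normal approximation):
n = ((z_{α/2} + z_β) / d)²

z_{α/2} = 1.960 (for α = 0.05, two-sided)
z_β = 0.806 (for power = 0.79)
d = 0.49

n = ((1.960 + 0.806) / 0.49)²
n = (5.645)²
n ≈ 31.87
Round up to the next whole number: n = 32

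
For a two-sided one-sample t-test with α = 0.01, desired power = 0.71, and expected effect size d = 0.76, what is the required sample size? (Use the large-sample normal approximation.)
n = 17

Sample size formula (one-sample t-test, normal approximation):
n = ((z_{α/2} + z_β) / d)²

z_{α/2} = 2.576 (for α = 0.01, two-sided)
z_β = 0.553 (for power = 0.71)
d = 0.76

n = ((2.576 + 0.553) / 0.76)²
n = (4.117)²
n ≈ 16.95
Round up to the next whole number: n = 17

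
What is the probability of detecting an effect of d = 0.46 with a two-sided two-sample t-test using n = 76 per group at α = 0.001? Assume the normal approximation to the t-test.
Power ≈ 0.32

Power calculation (two-sample t-test, normal approximation):
z_β = d · √(n/2) - z_{α/2}
z_β = 0.46 · √(76/2) - 3.291
z_β = 0.46 · 6.164 - 3.291
z_β = -0.455

Power = Φ(z_β) = Φ(-0.455) ≈ 0.325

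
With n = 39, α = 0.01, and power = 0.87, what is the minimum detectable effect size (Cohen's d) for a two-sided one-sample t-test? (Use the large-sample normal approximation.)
d ≈ 0.59

Minimum detectable effect (one-sample t-test, normal approximation):
d = (z_{α/2} + z_β) / √n
d = (2.576 + 1.126) / √39
d = 3.702 / 6.245
d ≈ 0.59

By Cohen's convention (0.2 small / 0.5 medium / 0.8 large): medium effect.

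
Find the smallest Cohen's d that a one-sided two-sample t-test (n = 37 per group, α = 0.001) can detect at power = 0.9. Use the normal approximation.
d ≈ 1.02

Minimum detectable effect (two-sample t-test, normal approximation):
d = (z_α + z_β) / √(n/2)
d = (3.090 + 1.282) / √(37/2)
d = 4.372 / 4.301
d ≈ 1.02

By Cohen's convention (0.2 small / 0.5 medium / 0.8 large): large effect.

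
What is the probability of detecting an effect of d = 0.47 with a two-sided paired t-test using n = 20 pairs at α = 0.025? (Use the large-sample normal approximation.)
Power ≈ 0.44

Power calculation (paired t-test, normal approximation):
z_β = d · √n - z_{α/2}
z_β = 0.47 · √20 - 2.241
z_β = 0.47 · 4.472 - 2.241
z_β = -0.139

Power = Φ(z_β) = Φ(-0.139) ≈ 0.445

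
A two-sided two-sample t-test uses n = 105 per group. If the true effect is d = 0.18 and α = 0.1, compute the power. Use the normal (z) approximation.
Power ≈ 0.37

Power calculation (two-sample t-test, normal approximation):
z_β = d · √(n/2) - z_{α/2}
z_β = 0.18 · √(105/2) - 1.645
z_β = 0.18 · 7.246 - 1.645
z_β = -0.341

Power = Φ(z_β) = Φ(-0.341) ≈ 0.367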